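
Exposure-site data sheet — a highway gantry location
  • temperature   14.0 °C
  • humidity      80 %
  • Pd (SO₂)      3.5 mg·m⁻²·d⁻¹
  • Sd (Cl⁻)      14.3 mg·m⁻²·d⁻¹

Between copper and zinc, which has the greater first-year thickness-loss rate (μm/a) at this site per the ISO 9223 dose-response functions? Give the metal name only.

copper: T>10 °C ⇒ hinge -0.080·(14.0−10) = -0.3200
  Pd branch = 0.0053·Pd^0.26·e^(0.059·RH+f) = 0.5979 μm/a
  Sd branch = 0.01025·Sd^0.27·e^(0.036·RH+0.049·T) = 0.7436 μm/a
  r_corr = 0.5979 + 0.7436 = 1.342 μm/a
zinc: T>10 °C ⇒ hinge -0.071·(14.0−10) = -0.2840
  SO₂ term: 0.0129·3.5^0.44·exp(0.046·80-0.2840) = 0.6681
  Sd branch = 0.0175·Sd^0.57·e^(0.008·RH+0.085·T) = 0.497 μm/a
  r_corr = 0.6681 + 0.497 = 1.165 μm/a
Ordering by μm/a: copper (1.34) > zinc (1.17)

copper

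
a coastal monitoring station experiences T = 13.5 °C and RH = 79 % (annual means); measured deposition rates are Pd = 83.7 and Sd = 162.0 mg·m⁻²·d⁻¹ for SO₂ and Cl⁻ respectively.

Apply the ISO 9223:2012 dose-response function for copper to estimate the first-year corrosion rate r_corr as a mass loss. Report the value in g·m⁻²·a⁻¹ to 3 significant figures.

r_corr = 24.1 g·m⁻²·a⁻¹

copper: temperature factor f = -0.080·(3.5) = -0.2800
  sulphur-dioxide contribution → 1.339 μm/a
  chloride contribution → 1.348 μm/a
  total first-year rate 2.687 μm/a
Convert to mass loss: 2.687 μm/a × 8.96 g/cm³ = 24.08 g·m⁻²·a⁻¹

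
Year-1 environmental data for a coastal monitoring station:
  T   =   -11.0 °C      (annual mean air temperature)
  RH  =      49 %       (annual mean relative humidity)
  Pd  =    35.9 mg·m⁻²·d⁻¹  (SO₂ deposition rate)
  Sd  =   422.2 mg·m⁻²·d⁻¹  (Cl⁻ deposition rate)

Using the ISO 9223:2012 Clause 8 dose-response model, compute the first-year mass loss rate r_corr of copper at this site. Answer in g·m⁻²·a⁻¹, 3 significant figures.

copper: temperature factor f = +0.126·(-21.0) = -2.6460
  sulphur-dioxide contribution → 0.01718 μm/a
  chloride contribution → 0.1785 μm/a
  total first-year rate 0.1957 μm/a
Convert to mass loss: 0.1957 μm/a × 8.96 g/cm³ = 1.753 g·m⁻²·a⁻¹

r_corr = 1.75 g·m⁻²·a⁻¹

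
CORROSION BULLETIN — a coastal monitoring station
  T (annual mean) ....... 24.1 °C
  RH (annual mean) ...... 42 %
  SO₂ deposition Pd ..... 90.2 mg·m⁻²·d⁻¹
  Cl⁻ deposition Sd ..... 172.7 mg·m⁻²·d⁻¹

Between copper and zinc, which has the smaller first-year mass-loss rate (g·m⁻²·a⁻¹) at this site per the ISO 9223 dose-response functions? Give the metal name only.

copper: f(T) = -0.080·(T−10) [T>10 °C] = -1.1280
  SO₂ term: 0.0053·90.2^0.26·exp(0.059·42-1.1280) = 0.06591
  Cl⁻ term: 0.01025·172.7^0.27·exp(0.036·42+0.049·24.1) = 0.6086
  r_corr = 0.06591 + 0.6086 = 0.6745 μm/a
  mass loss = 0.6745 μm/a × 8.96 g/cm³ = 6.043 g·m⁻²·a⁻¹
zinc: T>10 °C ⇒ hinge -0.071·(24.1−10) = -1.0011
  Pd branch = 0.0129·Pd^0.44·e^(0.046·RH+f) = 0.2372 μm/a
  Cl⁻ term: 0.0175·172.7^0.57·exp(0.008·42+0.085·24.1) = 3.58
  r_corr = 0.2372 + 3.58 = 3.817 μm/a
  mass loss = 3.817 μm/a × 7.14 g/cm³ = 27.25 g·m⁻²·a⁻¹
Ordering by g·m⁻²·a⁻¹: zinc (27.3) > copper (6.04)

copper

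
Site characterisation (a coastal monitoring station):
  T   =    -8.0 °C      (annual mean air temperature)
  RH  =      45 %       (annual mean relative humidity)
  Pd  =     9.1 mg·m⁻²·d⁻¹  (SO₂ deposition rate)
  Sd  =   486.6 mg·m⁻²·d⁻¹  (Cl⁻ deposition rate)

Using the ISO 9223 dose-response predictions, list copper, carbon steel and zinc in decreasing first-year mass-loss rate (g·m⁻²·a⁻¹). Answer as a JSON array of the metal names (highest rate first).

["carbon steel", "zinc", "copper"]

copper: T≤10 °C ⇒ hinge +0.126·(-8.0−10) = -2.2680
  SO₂ term: 0.0053·9.1^0.26·exp(0.059·45-2.2680) = 0.01386
  Sd branch = 0.01025·Sd^0.27·e^(0.036·RH+0.049·T) = 0.186 μm/a
  sum: 0.01386 + 0.186 → r_corr = 0.1999 μm/a
  mass loss = 0.1999 μm/a × 8.96 g/cm³ = 1.791 g·m⁻²·a⁻¹
carbon steel: temperature factor f = +0.150·(-18.0) = -2.7000
  Pd branch = 1.77·Pd^0.52·e^(0.02·RH+f) = 0.9225 μm/a
  Sd branch = 0.102·Sd^0.62·e^(0.033·RH+0.04·T) = 15.16 μm/a
  sum: 0.9225 + 15.16 → r_corr = 16.08 μm/a
  mass loss = 16.08 μm/a × 7.85 g/cm³ = 126.2 g·m⁻²·a⁻¹
zinc: T≤10 °C ⇒ hinge +0.038·(-8.0−10) = -0.6840
  Pd branch = 0.0129·Pd^0.44·e^(0.046·RH+f) = 0.1363 μm/a
  Sd branch = 0.0175·Sd^0.57·e^(0.008·RH+0.085·T) = 0.4323 μm/a
  sum: 0.1363 + 0.4323 → r_corr = 0.5686 μm/a
  mass loss = 0.5686 μm/a × 7.14 g/cm³ = 4.06 g·m⁻²·a⁻¹
Ordering by g·m⁻²·a⁻¹: carbon steel (126) > zinc (4.06) > copper (1.79)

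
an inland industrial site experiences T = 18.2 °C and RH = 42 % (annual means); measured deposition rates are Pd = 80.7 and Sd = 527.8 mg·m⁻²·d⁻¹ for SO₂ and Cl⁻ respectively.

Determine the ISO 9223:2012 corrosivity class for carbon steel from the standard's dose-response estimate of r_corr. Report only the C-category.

carbon steel: temperature factor f = -0.054·(8.2) = -0.4428
  SO₂ term: 1.77·80.7^0.52·exp(0.02·42-0.4428) = 25.83
  Sd branch = 0.102·Sd^0.62·e^(0.033·RH+0.04·T) = 41.17 μm/a
  r_corr = 25.83 + 41.17 = 67 μm/a
Category bounds: 50…80 μm/a bracket r_corr ⇒ C4

C4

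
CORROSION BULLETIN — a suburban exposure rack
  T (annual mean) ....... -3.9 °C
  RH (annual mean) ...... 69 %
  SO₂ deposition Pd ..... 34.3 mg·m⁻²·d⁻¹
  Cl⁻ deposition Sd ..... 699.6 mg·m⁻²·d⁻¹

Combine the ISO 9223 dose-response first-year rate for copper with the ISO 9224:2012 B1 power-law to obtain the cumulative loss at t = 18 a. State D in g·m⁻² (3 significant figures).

D(18) = 45.0 g·m⁻²

copper: temperature factor f = +0.126·(-13.9) = -1.7514
  sulphur-dioxide contribution → 0.1352 μm/a
  chloride contribution → 0.5952 μm/a
  total first-year rate 0.7303 μm/a
Long-term exponent b (ISO 9224 Table 2, B1) = 0.667
  D(18) = 0.7303 × 18^0.667 = 0.7303 × 6.875 = 5.021 μm
  Mass loss = 5.021 μm × 8.96 g/cm³ = 44.99 g·m⁻²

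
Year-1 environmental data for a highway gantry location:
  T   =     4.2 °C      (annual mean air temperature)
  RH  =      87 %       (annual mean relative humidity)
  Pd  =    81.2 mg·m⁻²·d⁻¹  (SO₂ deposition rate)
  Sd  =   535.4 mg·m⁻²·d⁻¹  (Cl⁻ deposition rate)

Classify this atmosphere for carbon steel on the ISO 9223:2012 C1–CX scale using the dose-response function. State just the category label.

carbon steel: f(T) = +0.150·(T−10) [T≤10 °C] = -0.8700
  Pd branch = 1.77·Pd^0.52·e^(0.02·RH+f) = 41.57 μm/a
  Sd branch = 0.102·Sd^0.62·e^(0.033·RH+0.04·T) = 104.8 μm/a
  r_corr = 41.57 + 104.8 = 146.3 μm/a
146 μm/a falls in (80, 200] for carbon steel → category C5

C5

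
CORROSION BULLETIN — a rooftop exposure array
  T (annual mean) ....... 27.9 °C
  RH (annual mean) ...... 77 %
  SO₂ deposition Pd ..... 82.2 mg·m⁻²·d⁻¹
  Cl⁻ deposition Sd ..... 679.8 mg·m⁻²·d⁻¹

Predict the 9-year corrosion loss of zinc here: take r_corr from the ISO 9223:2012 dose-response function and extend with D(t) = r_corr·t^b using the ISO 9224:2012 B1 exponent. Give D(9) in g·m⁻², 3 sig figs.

zinc: f(T) = -0.071·(T−10) [T>10 °C] = -1.2709
  Pd branch = 0.0129·Pd^0.44·e^(0.046·RH+f) = 0.8699 μm/a
  Sd branch = 0.0175·Sd^0.57·e^(0.008·RH+0.085·T) = 14.29 μm/a
  r_corr = 0.8699 + 14.29 = 15.16 μm/a
Long-term exponent b (ISO 9224 Table 2, B1) = 0.813
  D(9) = 15.16 × 9^0.813 = 15.16 × 5.968 = 90.45 μm
  Mass loss = 90.45 μm × 7.14 g/cm³ = 645.8 g·m⁻²

D(9) = 646 g·m⁻²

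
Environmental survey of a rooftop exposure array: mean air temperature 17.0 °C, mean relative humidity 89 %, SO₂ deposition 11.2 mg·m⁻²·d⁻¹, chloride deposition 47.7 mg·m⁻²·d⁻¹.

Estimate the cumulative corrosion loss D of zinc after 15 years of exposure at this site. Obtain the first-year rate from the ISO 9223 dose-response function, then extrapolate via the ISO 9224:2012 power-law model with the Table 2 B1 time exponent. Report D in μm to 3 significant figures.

D(15) = 24.7 μm

zinc: T>10 °C ⇒ hinge -0.071·(17.0−10) = -0.4970
  SO₂ term: 0.0129·11.2^0.44·exp(0.046·89-0.4970) = 1.363
  Cl⁻ term: 0.0175·47.7^0.57·exp(0.008·89+0.085·17.0) = 1.37
  r_corr = 1.363 + 1.37 = 2.732 μm/a
Long-term exponent b (ISO 9224 Table 2, B1) = 0.813
  D(15) = 2.732 × 15^0.813 = 2.732 × 9.04 = 24.7 μm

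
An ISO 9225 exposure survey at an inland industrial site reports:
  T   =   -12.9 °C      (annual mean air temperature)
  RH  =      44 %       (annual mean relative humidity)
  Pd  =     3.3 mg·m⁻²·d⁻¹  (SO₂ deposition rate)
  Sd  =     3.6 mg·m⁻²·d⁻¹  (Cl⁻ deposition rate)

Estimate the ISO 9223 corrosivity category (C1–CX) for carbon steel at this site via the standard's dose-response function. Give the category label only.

C1

carbon steel: T≤10 °C ⇒ hinge +0.150·(-12.9−10) = -3.4350
  Pd branch = 1.77·Pd^0.52·e^(0.02·RH+f) = 0.2558 μm/a
  Cl⁻ term: 0.102·3.6^0.62·exp(0.033·44+0.04·-12.9) = 0.5754
  r_corr = 0.2558 + 0.5754 = 0.8313 μm/a
Category bounds: 0…1.3 μm/a bracket r_corr ⇒ C1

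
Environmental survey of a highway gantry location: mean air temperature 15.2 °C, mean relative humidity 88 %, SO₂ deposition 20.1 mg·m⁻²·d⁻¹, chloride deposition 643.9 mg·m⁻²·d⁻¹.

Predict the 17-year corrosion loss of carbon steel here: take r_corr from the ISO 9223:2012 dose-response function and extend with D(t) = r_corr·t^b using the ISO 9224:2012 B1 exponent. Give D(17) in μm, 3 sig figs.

D(17) = 992 μm

carbon steel: temperature factor f = -0.054·(5.2) = -0.2808
  sulphur-dioxide contribution → 36.99 μm/a
  chloride contribution → 188.5 μm/a
  ⇒ r_corr(carbon steel) = 225.5 μm/a
ISO 9224: D(t) = r_corr · t^b with b = 0.523 (carbon steel, B1)
  D(17) = 225.5 × 17^0.523 = 225.5 × 4.401 = 992.3 μm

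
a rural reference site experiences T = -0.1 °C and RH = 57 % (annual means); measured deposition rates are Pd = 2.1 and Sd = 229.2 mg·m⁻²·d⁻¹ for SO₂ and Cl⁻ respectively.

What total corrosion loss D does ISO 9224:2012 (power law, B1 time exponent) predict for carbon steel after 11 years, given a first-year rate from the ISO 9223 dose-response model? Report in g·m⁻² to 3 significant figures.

carbon steel: temperature factor f = +0.150·(-10.1) = -1.5150
  SO₂ term: 1.77·2.1^0.52·exp(0.02·57-1.5150) = 1.789
  Sd branch = 0.102·Sd^0.62·e^(0.033·RH+0.04·T) = 19.37 μm/a
  r_corr = 1.789 + 19.37 = 21.16 μm/a
Long-term exponent b (ISO 9224 Table 2, B1) = 0.523
  D(11) = 21.16 × 11^0.523 = 21.16 × 3.505 = 74.15 μm
  Mass loss = 74.15 μm × 7.85 g/cm³ = 582.1 g·m⁻²

D(11) = 582 g·m⁻²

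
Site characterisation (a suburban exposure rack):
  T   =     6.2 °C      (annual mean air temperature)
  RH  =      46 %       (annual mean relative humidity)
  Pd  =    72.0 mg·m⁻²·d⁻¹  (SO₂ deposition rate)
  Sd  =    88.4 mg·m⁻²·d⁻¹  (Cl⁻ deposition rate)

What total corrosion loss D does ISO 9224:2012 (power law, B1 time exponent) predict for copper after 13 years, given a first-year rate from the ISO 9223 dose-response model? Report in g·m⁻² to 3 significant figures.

copper: T≤10 °C ⇒ hinge +0.126·(6.2−10) = -0.4788
  sulphur-dioxide contribution → 0.1506 μm/a
  chloride contribution → 0.244 μm/a
  ⇒ r_corr(copper) = 0.3946 μm/a
ISO 9224: D(t) = r_corr · t^b with b = 0.667 (copper, B1)
  D(13) = 0.3946 × 13^0.667 = 0.3946 × 5.534 = 2.184 μm
  Mass loss = 2.184 μm × 8.96 g/cm³ = 19.57 g·m⁻²

D(13) = 19.6 g·m⁻²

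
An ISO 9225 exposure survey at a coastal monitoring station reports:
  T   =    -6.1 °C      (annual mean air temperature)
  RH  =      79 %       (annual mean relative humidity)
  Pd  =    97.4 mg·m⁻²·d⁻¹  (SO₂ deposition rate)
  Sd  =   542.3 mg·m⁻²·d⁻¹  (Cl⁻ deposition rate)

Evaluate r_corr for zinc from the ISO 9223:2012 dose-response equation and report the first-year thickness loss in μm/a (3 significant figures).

r_corr = 2.70 μm/a

zinc: f(T) = +0.038·(T−10) [T≤10 °C] = -0.6118
  Pd branch = 0.0129·Pd^0.44·e^(0.046·RH+f) = 1.986 μm/a
  Sd branch = 0.0175·Sd^0.57·e^(0.008·RH+0.085·T) = 0.7093 μm/a
  sum: 1.986 + 0.7093 → r_corr = 2.696 μm/a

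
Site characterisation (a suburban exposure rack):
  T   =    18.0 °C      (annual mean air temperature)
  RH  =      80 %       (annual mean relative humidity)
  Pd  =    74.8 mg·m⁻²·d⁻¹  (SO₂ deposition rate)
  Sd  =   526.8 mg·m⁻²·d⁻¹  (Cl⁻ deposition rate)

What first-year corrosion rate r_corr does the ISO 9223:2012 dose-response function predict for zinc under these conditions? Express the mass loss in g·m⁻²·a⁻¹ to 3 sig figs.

zinc: temperature factor f = -0.071·(8.0) = -0.5680
  sulphur-dioxide contribution → 1.935 μm/a
  chloride contribution → 5.455 μm/a
  total first-year rate 7.39 μm/a
Convert to mass loss: 7.39 μm/a × 7.14 g/cm³ = 52.76 g·m⁻²·a⁻¹

r_corr = 52.8 g·m⁻²·a⁻¹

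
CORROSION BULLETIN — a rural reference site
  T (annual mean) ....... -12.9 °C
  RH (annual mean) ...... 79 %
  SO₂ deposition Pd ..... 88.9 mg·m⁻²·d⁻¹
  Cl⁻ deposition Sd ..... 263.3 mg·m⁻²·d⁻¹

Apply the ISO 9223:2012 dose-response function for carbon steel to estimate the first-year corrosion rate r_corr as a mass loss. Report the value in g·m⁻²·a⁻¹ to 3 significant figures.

carbon steel: temperature factor f = +0.150·(-22.9) = -3.4350
  sulphur-dioxide contribution → 2.856 μm/a
  chloride contribution → 26.15 μm/a
  total first-year rate 29 μm/a
Convert to mass loss: 29 μm/a × 7.85 g/cm³ = 227.7 g·m⁻²·a⁻¹

r_corr = 228 g·m⁻²·a⁻¹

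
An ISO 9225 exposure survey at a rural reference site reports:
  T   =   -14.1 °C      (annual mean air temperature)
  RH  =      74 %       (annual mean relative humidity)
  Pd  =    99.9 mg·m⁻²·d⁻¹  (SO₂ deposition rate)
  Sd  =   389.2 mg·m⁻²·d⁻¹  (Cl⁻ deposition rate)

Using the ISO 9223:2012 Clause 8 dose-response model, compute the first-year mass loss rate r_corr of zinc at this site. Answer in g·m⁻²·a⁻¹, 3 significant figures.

r_corr = 10.4 g·m⁻²·a⁻¹

zinc: T≤10 °C ⇒ hinge +0.038·(-14.1−10) = -0.9158
  SO₂ term: 0.0129·99.9^0.44·exp(0.046·74-0.9158) = 1.178
  Sd branch = 0.0175·Sd^0.57·e^(0.008·RH+0.085·T) = 0.2858 μm/a
  sum: 1.178 + 0.2858 → r_corr = 1.463 μm/a
Convert to mass loss: 1.463 μm/a × 7.14 g/cm³ = 10.45 g·m⁻²·a⁻¹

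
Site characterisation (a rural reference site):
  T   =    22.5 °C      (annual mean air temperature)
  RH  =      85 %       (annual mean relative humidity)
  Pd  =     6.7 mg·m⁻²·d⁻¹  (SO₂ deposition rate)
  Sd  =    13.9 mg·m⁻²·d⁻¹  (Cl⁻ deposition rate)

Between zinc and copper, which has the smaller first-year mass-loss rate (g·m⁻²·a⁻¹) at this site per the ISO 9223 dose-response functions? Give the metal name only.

zinc

zinc: T>10 °C ⇒ hinge -0.071·(22.5−10) = -0.8875
  SO₂ term: 0.0129·6.7^0.44·exp(0.046·85-0.8875) = 0.612
  Cl⁻ term: 0.0175·13.9^0.57·exp(0.008·85+0.085·22.5) = 1.048
  r_corr = 0.612 + 1.048 = 1.66 μm/a
  mass loss = 1.66 μm/a × 7.14 g/cm³ = 11.85 g·m⁻²·a⁻¹
copper: f(T) = -0.080·(T−10) [T>10 °C] = -1.0000
  SO₂ term: 0.0053·6.7^0.26·exp(0.059·85-1.0000) = 0.4817
  Cl⁻ term: 0.01025·13.9^0.27·exp(0.036·85+0.049·22.5) = 1.34
  sum: 0.4817 + 1.34 → r_corr = 1.822 μm/a
  mass loss = 1.822 μm/a × 8.96 g/cm³ = 16.32 g·m⁻²·a⁻¹
Ordering by g·m⁻²·a⁻¹: copper (16.3) > zinc (11.9)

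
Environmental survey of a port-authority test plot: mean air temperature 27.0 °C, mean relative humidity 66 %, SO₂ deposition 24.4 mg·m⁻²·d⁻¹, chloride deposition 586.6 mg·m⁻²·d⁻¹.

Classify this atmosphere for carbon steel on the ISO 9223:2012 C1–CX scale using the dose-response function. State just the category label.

carbon steel: T>10 °C ⇒ hinge -0.054·(27.0−10) = -0.9180
  SO₂ term: 1.77·24.4^0.52·exp(0.02·66-0.9180) = 13.93
  Cl⁻ term: 0.102·586.6^0.62·exp(0.033·66+0.04·27.0) = 138
  r_corr = 13.93 + 138 = 151.9 μm/a
Category bounds: 80…200 μm/a bracket r_corr ⇒ C5

C5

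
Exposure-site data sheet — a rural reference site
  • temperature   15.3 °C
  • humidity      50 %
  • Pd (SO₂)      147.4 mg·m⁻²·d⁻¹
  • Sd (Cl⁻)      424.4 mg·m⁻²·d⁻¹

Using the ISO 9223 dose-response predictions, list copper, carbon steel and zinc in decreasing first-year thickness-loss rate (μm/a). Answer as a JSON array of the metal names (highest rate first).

copper: T>10 °C ⇒ hinge -0.080·(15.3−10) = -0.4240
  sulphur-dioxide contribution → 0.2427 μm/a
  chloride contribution → 0.6723 μm/a
  ⇒ r_corr(copper) = 0.915 μm/a
carbon steel: T>10 °C ⇒ hinge -0.054·(15.3−10) = -0.2862
  sulphur-dioxide contribution → 48.48 μm/a
  chloride contribution → 41.71 μm/a
  total first-year rate 90.19 μm/a
zinc: temperature factor f = -0.071·(5.3) = -0.3763
  sulphur-dioxide contribution → 0.7947 μm/a
  chloride contribution → 3.016 μm/a
  ⇒ r_corr(zinc) = 3.81 μm/a
Ordering by μm/a: carbon steel (90.2) > zinc (3.81) > copper (0.915)

["carbon steel", "zinc", "copper"]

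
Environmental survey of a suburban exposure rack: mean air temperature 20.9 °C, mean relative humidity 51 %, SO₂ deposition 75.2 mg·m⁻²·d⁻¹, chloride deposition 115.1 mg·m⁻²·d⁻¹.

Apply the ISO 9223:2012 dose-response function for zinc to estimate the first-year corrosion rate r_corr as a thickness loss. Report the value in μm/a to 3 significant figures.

zinc: temperature factor f = -0.071·(10.9) = -0.7739
  sulphur-dioxide contribution → 0.4158 μm/a
  chloride contribution → 2.326 μm/a
  ⇒ r_corr(zinc) = 2.742 μm/a

r_corr = 2.74 μm/a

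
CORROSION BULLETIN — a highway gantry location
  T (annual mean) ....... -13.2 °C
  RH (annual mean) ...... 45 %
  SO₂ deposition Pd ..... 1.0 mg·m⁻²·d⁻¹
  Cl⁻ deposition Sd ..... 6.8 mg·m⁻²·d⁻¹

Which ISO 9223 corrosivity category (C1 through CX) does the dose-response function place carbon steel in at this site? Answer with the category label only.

carbon steel: T≤10 °C ⇒ hinge +0.150·(-13.2−10) = -3.4800
  Pd branch = 1.77·Pd^0.52·e^(0.02·RH+f) = 0.1341 μm/a
  Sd branch = 0.102·Sd^0.62·e^(0.033·RH+0.04·T) = 0.8717 μm/a
  sum: 0.1341 + 0.8717 → r_corr = 1.006 μm/a
Category bounds: 0…1.3 μm/a bracket r_corr ⇒ C1

C1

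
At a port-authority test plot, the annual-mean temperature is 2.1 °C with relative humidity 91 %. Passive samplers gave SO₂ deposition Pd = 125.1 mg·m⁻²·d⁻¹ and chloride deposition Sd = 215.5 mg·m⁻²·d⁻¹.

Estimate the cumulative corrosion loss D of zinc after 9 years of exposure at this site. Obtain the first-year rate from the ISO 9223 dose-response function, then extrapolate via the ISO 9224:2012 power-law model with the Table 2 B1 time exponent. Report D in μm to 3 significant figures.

D(9) = 36.9 μm

zinc: temperature factor f = +0.038·(-7.9) = -0.3002
  sulphur-dioxide contribution → 5.26 μm/a
  chloride contribution → 0.9264 μm/a
  ⇒ r_corr(zinc) = 6.186 μm/a
Power-law: D(9) = r_corr · 9^0.813
  D(9) = 6.186 × 9^0.813 = 6.186 × 5.968 = 36.92 μm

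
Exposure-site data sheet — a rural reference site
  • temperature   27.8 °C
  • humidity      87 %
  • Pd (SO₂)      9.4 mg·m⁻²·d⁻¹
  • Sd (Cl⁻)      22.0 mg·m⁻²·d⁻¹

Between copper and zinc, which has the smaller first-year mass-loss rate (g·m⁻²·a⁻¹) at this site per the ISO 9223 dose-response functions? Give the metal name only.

zinc

copper: f(T) = -0.080·(T−10) [T>10 °C] = -1.4240
  Pd branch = 0.0053·Pd^0.26·e^(0.059·RH+f) = 0.3873 μm/a
  Sd branch = 0.01025·Sd^0.27·e^(0.036·RH+0.049·T) = 2.113 μm/a
  r_corr = 0.3873 + 2.113 = 2.501 μm/a
  mass loss = 2.501 μm/a × 8.96 g/cm³ = 22.41 g·m⁻²·a⁻¹
zinc: temperature factor f = -0.071·(17.8) = -1.2638
  SO₂ term: 0.0129·9.4^0.44·exp(0.046·87-1.2638) = 0.5345
  Cl⁻ term: 0.0175·22.0^0.57·exp(0.008·87+0.085·27.8) = 2.171
  sum: 0.5345 + 2.171 → r_corr = 2.706 μm/a
  mass loss = 2.706 μm/a × 7.14 g/cm³ = 19.32 g·m⁻²·a⁻¹
Ordering by g·m⁻²·a⁻¹: copper (22.4) > zinc (19.3)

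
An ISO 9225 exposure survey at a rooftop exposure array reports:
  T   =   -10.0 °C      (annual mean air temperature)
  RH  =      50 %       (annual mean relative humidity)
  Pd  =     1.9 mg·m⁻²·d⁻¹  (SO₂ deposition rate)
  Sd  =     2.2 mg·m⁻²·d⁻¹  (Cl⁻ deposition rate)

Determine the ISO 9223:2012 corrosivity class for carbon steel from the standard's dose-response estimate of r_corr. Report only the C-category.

carbon steel: f(T) = +0.150·(T−10) [T≤10 °C] = -3.0000
  SO₂ term: 1.77·1.9^0.52·exp(0.02·50-3.0000) = 0.3345
  Cl⁻ term: 0.102·2.2^0.62·exp(0.033·50+0.04·-10.0) = 0.5805
  r_corr = 0.3345 + 0.5805 = 0.9149 μm/a
Category bounds: 0…1.3 μm/a bracket r_corr ⇒ C1

C1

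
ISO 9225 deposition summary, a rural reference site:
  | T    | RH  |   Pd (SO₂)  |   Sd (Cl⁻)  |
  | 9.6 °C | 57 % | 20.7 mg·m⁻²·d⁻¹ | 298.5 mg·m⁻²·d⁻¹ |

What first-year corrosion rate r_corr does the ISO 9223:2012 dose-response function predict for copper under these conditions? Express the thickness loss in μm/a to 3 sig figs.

copper: T≤10 °C ⇒ hinge +0.126·(9.6−10) = -0.0504
  SO₂ term: 0.0053·20.7^0.26·exp(0.059·57-0.0504) = 0.3199
  Sd branch = 0.01025·Sd^0.27·e^(0.036·RH+0.049·T) = 0.5949 μm/a
  r_corr = 0.3199 + 0.5949 = 0.9148 μm/a

r_corr = 0.915 μm/a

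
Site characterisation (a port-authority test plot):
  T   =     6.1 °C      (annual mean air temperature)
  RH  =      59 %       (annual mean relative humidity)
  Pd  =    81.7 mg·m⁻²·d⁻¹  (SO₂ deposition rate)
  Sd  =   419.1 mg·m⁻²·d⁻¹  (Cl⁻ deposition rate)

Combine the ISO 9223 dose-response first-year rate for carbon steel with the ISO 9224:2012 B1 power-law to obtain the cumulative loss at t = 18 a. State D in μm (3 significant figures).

carbon steel: f(T) = +0.150·(T−10) [T≤10 °C] = -0.5850
  sulphur-dioxide contribution → 31.68 μm/a
  chloride contribution → 38.55 μm/a
  ⇒ r_corr(carbon steel) = 70.22 μm/a
Long-term exponent b (ISO 9224 Table 2, B1) = 0.523
  D(18) = 70.22 × 18^0.523 = 70.22 × 4.534 = 318.4 μm

D(18) = 318 μm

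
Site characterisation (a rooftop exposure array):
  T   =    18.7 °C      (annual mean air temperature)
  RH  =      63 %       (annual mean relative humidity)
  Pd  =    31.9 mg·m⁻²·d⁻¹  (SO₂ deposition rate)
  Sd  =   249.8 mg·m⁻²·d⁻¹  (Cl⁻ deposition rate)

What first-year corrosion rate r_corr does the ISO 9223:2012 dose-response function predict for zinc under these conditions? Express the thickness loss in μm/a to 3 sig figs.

r_corr = 3.88 μm/a

zinc: T>10 °C ⇒ hinge -0.071·(18.7−10) = -0.6177
  sulphur-dioxide contribution → 0.5789 μm/a
  chloride contribution → 3.303 μm/a
  total first-year rate 3.882 μm/a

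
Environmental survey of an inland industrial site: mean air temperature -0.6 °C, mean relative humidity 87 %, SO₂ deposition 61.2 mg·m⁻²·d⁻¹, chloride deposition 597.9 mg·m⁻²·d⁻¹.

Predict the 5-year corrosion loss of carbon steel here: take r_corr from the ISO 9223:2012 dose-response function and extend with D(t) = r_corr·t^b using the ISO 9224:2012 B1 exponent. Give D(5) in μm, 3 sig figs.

D(5) = 255 μm

carbon steel: T≤10 °C ⇒ hinge +0.150·(-0.6−10) = -1.5900
  SO₂ term: 1.77·61.2^0.52·exp(0.02·87-1.5900) = 17.47
  Sd branch = 0.102·Sd^0.62·e^(0.033·RH+0.04·T) = 92.59 μm/a
  sum: 17.47 + 92.59 → r_corr = 110.1 μm/a
Long-term exponent b (ISO 9224 Table 2, B1) = 0.523
  D(5) = 110.1 × 5^0.523 = 110.1 × 2.32 = 255.4 μm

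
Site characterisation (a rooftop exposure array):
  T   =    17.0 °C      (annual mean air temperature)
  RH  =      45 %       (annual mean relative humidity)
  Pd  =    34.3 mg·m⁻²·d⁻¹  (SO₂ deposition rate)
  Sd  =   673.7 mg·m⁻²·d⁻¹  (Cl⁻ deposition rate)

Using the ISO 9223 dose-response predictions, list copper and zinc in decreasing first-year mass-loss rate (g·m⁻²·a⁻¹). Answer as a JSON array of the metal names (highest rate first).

["zinc", "copper"]

copper: temperature factor f = -0.080·(7.0) = -0.5600
  SO₂ term: 0.0053·34.3^0.26·exp(0.059·45-0.5600) = 0.108
  Cl⁻ term: 0.01025·673.7^0.27·exp(0.036·45+0.049·17.0) = 0.6914
  sum: 0.108 + 0.6914 → r_corr = 0.7994 μm/a
  mass loss = 0.7994 μm/a × 8.96 g/cm³ = 7.162 g·m⁻²·a⁻¹
zinc: f(T) = -0.071·(T−10) [T>10 °C] = -0.4970
  SO₂ term: 0.0129·34.3^0.44·exp(0.046·45-0.4970) = 0.2946
  Cl⁻ term: 0.0175·673.7^0.57·exp(0.008·45+0.085·17.0) = 4.357
  sum: 0.2946 + 4.357 → r_corr = 4.651 μm/a
  mass loss = 4.651 μm/a × 7.14 g/cm³ = 33.21 g·m⁻²·a⁻¹
Ordering by g·m⁻²·a⁻¹: zinc (33.2) > copper (7.16)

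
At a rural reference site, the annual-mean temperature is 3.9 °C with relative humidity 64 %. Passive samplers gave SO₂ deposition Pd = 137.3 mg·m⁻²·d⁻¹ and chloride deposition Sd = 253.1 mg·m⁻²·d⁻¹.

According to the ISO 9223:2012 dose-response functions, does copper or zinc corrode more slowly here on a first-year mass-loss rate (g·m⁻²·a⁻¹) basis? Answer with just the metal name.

copper: f(T) = +0.126·(T−10) [T≤10 °C] = -0.7686
  Pd branch = 0.0053·Pd^0.26·e^(0.059·RH+f) = 0.3856 μm/a
  Sd branch = 0.01025·Sd^0.27·e^(0.036·RH+0.049·T) = 0.5536 μm/a
  r_corr = 0.3856 + 0.5536 = 0.9393 μm/a
  mass loss = 0.9393 μm/a × 8.96 g/cm³ = 8.416 g·m⁻²·a⁻¹
zinc: f(T) = +0.038·(T−10) [T≤10 °C] = -0.2318
  Pd branch = 0.0129·Pd^0.44·e^(0.046·RH+f) = 1.695 μm/a
  Cl⁻ term: 0.0175·253.1^0.57·exp(0.008·64+0.085·3.9) = 0.9533
  sum: 1.695 + 0.9533 → r_corr = 2.648 μm/a
  mass loss = 2.648 μm/a × 7.14 g/cm³ = 18.91 g·m⁻²·a⁻¹
Ordering by g·m⁻²·a⁻¹: zinc (18.9) > copper (8.42)

copper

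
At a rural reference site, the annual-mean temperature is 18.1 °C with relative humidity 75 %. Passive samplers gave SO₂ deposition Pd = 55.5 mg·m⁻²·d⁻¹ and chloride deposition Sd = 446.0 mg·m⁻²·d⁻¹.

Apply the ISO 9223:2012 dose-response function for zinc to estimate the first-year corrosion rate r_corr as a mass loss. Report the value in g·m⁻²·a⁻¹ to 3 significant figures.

r_corr = 43.9 g·m⁻²·a⁻¹

zinc: T>10 °C ⇒ hinge -0.071·(18.1−10) = -0.5751
  sulphur-dioxide contribution → 1.339 μm/a
  chloride contribution → 4.807 μm/a
  total first-year rate 6.146 μm/a
Convert to mass loss: 6.146 μm/a × 7.14 g/cm³ = 43.88 g·m⁻²·a⁻¹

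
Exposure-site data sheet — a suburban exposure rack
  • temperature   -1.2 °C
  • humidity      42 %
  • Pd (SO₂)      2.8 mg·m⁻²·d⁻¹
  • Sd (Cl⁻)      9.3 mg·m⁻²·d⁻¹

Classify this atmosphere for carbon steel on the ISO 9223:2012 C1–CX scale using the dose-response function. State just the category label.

carbon steel: T≤10 °C ⇒ hinge +0.150·(-1.2−10) = -1.6800
  Pd branch = 1.77·Pd^0.52·e^(0.02·RH+f) = 1.305 μm/a
  Sd branch = 0.102·Sd^0.62·e^(0.033·RH+0.04·T) = 1.549 μm/a
  r_corr = 1.305 + 1.549 = 2.855 μm/a
2.85 μm/a falls in (1.3, 25] for carbon steel → category C2

C2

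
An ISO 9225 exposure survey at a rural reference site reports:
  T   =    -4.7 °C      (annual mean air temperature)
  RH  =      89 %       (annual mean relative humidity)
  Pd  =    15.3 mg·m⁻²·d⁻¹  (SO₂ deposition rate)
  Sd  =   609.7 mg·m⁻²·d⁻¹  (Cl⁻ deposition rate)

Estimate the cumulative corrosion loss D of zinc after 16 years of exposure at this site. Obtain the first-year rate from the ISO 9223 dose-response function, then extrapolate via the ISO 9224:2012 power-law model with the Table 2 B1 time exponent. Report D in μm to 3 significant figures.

D(16) = 22.8 μm

zinc: T≤10 °C ⇒ hinge +0.038·(-4.7−10) = -0.5586
  SO₂ term: 0.0129·15.3^0.44·exp(0.046·89-0.5586) = 1.47
  Cl⁻ term: 0.0175·609.7^0.57·exp(0.008·89+0.085·-4.7) = 0.9253
  r_corr = 1.47 + 0.9253 = 2.395 μm/a
ISO 9224: D(t) = r_corr · t^b with b = 0.813 (zinc, B1)
  D(16) = 2.395 × 16^0.813 = 2.395 × 9.527 = 22.82 μm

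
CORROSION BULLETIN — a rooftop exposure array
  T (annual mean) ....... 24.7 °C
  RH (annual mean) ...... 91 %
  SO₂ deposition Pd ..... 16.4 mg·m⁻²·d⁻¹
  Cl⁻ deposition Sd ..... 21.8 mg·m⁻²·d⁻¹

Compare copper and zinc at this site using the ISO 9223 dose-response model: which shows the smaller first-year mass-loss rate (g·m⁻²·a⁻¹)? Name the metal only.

zinc

copper: temperature factor f = -0.080·(14.7) = -1.1760
  SO₂ term: 0.0053·16.4^0.26·exp(0.059·91-1.1760) = 0.7263
  Sd branch = 0.01025·Sd^0.27·e^(0.036·RH+0.049·T) = 2.092 μm/a
  sum: 0.7263 + 2.092 → r_corr = 2.818 μm/a
  mass loss = 2.818 μm/a × 8.96 g/cm³ = 25.25 g·m⁻²·a⁻¹
zinc: f(T) = -0.071·(T−10) [T>10 °C] = -1.0437
  Pd branch = 0.0129·Pd^0.44·e^(0.046·RH+f) = 1.023 μm/a
  Sd branch = 0.0175·Sd^0.57·e^(0.008·RH+0.085·T) = 1.714 μm/a
  sum: 1.023 + 1.714 → r_corr = 2.736 μm/a
  mass loss = 2.736 μm/a × 7.14 g/cm³ = 19.54 g·m⁻²·a⁻¹
Ordering by g·m⁻²·a⁻¹: copper (25.2) > zinc (19.5)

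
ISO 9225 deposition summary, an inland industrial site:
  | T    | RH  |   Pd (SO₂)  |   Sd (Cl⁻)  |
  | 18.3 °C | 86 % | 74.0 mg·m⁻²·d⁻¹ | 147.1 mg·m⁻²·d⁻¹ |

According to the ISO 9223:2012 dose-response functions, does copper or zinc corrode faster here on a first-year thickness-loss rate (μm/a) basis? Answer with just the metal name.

copper: f(T) = -0.080·(T−10) [T>10 °C] = -0.6640
  SO₂ term: 0.0053·74.0^0.26·exp(0.059·86-0.6640) = 1.335
  Cl⁻ term: 0.01025·147.1^0.27·exp(0.036·86+0.049·18.3) = 2.138
  r_corr = 1.335 + 2.138 = 3.473 μm/a
zinc: f(T) = -0.071·(T−10) [T>10 °C] = -0.5893
  SO₂ term: 0.0129·74.0^0.44·exp(0.046·86-0.5893) = 2.484
  Cl⁻ term: 0.0175·147.1^0.57·exp(0.008·86+0.085·18.3) = 2.837
  sum: 2.484 + 2.837 → r_corr = 5.322 μm/a
Ordering by μm/a: zinc (5.32) > copper (3.47)

zinc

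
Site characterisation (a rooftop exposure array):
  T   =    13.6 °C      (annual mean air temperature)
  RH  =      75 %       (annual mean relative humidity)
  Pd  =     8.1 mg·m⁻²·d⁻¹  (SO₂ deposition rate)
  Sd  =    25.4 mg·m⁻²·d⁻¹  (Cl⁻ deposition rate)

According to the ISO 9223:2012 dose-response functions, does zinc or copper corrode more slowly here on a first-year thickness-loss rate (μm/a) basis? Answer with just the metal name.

zinc: temperature factor f = -0.071·(3.6) = -0.2556
  sulphur-dioxide contribution → 0.79 μm/a
  chloride contribution → 0.6403 μm/a
  total first-year rate 1.43 μm/a
copper: f(T) = -0.080·(T−10) [T>10 °C] = -0.2880
  sulphur-dioxide contribution → 0.5717 μm/a
  chloride contribution → 0.7113 μm/a
  total first-year rate 1.283 μm/a
Ordering by μm/a: zinc (1.43) > copper (1.28)

copper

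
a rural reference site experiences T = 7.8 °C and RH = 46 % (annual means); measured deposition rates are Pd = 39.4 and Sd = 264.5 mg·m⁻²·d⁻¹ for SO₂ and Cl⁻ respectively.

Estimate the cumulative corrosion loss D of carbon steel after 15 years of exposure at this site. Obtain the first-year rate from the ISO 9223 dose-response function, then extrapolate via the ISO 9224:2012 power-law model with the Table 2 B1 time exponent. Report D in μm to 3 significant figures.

carbon steel: T≤10 °C ⇒ hinge +0.150·(7.8−10) = -0.3300
  Pd branch = 1.77·Pd^0.52·e^(0.02·RH+f) = 21.57 μm/a
  Cl⁻ term: 0.102·264.5^0.62·exp(0.033·46+0.04·7.8) = 20.2
  r_corr = 21.57 + 20.2 = 41.77 μm/a
ISO 9224: D(t) = r_corr · t^b with b = 0.523 (carbon steel, B1)
  D(15) = 41.77 × 15^0.523 = 41.77 × 4.122 = 172.2 μm

D(15) = 172 μm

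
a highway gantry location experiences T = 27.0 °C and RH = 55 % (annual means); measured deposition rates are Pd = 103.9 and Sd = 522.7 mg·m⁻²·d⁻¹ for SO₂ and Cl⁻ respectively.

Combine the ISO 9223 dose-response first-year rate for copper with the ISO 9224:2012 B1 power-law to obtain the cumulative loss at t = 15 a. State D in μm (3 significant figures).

D(15) = 9.91 μm

copper: T>10 °C ⇒ hinge -0.080·(27.0−10) = -1.3600
  Pd branch = 0.0053·Pd^0.26·e^(0.059·RH+f) = 0.1167 μm/a
  Sd branch = 0.01025·Sd^0.27·e^(0.036·RH+0.049·T) = 1.511 μm/a
  sum: 0.1167 + 1.511 → r_corr = 1.627 μm/a
ISO 9224: D(t) = r_corr · t^b with b = 0.667 (copper, B1)
  D(15) = 1.627 × 15^0.667 = 1.627 × 6.088 = 9.906 μm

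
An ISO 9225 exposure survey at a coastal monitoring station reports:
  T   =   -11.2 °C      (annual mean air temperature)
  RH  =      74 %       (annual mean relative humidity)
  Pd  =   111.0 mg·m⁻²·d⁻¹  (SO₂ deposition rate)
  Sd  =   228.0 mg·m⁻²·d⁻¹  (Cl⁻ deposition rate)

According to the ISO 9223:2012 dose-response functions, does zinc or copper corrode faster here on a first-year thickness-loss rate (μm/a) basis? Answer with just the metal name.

zinc: temperature factor f = +0.038·(-21.2) = -0.8056
  Pd branch = 0.0129·Pd^0.44·e^(0.046·RH+f) = 1.377 μm/a
  Sd branch = 0.0175·Sd^0.57·e^(0.008·RH+0.085·T) = 0.2696 μm/a
  r_corr = 1.377 + 0.2696 = 1.647 μm/a
copper: f(T) = +0.126·(T−10) [T≤10 °C] = -2.6712
  Pd branch = 0.0053·Pd^0.26·e^(0.059·RH+f) = 0.0982 μm/a
  Cl⁻ term: 0.01025·228.0^0.27·exp(0.036·74+0.049·-11.2) = 0.3681
  r_corr = 0.0982 + 0.3681 = 0.4663 μm/a
Ordering by μm/a: zinc (1.65) > copper (0.466)

zinc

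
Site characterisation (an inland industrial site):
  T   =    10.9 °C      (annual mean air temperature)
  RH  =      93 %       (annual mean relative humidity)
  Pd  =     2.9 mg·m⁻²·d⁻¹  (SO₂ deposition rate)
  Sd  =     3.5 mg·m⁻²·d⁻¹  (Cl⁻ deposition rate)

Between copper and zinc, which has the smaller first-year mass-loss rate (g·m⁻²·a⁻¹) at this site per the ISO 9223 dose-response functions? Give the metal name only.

zinc

copper: temperature factor f = -0.080·(0.9) = -0.0720
  sulphur-dioxide contribution → 1.571 μm/a
  chloride contribution → 0.6976 μm/a
  ⇒ r_corr(copper) = 2.269 μm/a
  mass loss = 2.269 μm/a × 8.96 g/cm³ = 20.33 g·m⁻²·a⁻¹
zinc: T>10 °C ⇒ hinge -0.071·(10.9−10) = -0.0639
  sulphur-dioxide contribution → 1.394 μm/a
  chloride contribution → 0.19 μm/a
  ⇒ r_corr(zinc) = 1.584 μm/a
  mass loss = 1.584 μm/a × 7.14 g/cm³ = 11.31 g·m⁻²·a⁻¹
Ordering by g·m⁻²·a⁻¹: copper (20.3) > zinc (11.3)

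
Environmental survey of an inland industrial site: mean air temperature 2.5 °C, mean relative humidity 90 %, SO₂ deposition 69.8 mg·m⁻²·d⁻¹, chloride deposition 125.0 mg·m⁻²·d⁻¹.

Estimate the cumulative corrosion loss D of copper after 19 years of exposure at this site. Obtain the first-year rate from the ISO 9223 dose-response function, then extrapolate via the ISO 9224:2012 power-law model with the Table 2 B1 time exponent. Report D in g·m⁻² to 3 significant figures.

copper: temperature factor f = +0.126·(-7.5) = -0.9450
  SO₂ term: 0.0053·69.8^0.26·exp(0.059·90-0.9450) = 1.257
  Cl⁻ term: 0.01025·125.0^0.27·exp(0.036·90+0.049·2.5) = 1.089
  r_corr = 1.257 + 1.089 = 2.347 μm/a
Power-law: D(19) = r_corr · 19^0.667
  D(19) = 2.347 × 19^0.667 = 2.347 × 7.127 = 16.72 μm
  Mass loss = 16.72 μm × 8.96 g/cm³ = 149.9 g·m⁻²

D(19) = 150 g·m⁻²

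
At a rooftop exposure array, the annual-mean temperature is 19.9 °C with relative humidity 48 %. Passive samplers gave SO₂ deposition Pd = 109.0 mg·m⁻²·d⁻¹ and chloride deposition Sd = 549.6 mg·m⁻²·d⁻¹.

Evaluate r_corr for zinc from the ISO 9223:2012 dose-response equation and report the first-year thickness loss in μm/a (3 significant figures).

r_corr = 5.54 μm/a

zinc: f(T) = -0.071·(T−10) [T>10 °C] = -0.7029
  sulphur-dioxide contribution → 0.4578 μm/a
  chloride contribution → 5.084 μm/a
  total first-year rate 5.542 μm/a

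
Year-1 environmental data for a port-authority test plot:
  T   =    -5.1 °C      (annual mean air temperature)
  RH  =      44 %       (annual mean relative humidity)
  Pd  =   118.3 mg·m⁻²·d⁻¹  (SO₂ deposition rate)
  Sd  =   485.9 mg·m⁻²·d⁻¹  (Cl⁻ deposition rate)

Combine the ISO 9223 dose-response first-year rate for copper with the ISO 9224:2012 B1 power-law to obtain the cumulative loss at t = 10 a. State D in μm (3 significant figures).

D(10) = 1.13 μm

copper: temperature factor f = +0.126·(-15.1) = -1.9026
  sulphur-dioxide contribution → 0.03668 μm/a
  chloride contribution → 0.2068 μm/a
  ⇒ r_corr(copper) = 0.2434 μm/a
Long-term exponent b (ISO 9224 Table 2, B1) = 0.667
  D(10) = 0.2434 × 10^0.667 = 0.2434 × 4.645 = 1.131 μm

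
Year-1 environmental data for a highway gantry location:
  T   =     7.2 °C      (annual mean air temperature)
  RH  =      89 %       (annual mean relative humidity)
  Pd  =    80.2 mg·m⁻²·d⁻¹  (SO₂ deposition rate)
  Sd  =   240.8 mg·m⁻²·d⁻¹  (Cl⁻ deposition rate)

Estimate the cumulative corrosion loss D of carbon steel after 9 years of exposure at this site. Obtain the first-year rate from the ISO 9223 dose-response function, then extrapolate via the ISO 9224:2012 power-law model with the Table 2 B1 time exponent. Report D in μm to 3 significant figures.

carbon steel: T≤10 °C ⇒ hinge +0.150·(7.2−10) = -0.4200
  SO₂ term: 1.77·80.2^0.52·exp(0.02·89-0.4200) = 67.42
  Sd branch = 0.102·Sd^0.62·e^(0.033·RH+0.04·T) = 76.88 μm/a
  sum: 67.42 + 76.88 → r_corr = 144.3 μm/a
ISO 9224: D(t) = r_corr · t^b with b = 0.523 (carbon steel, B1)
  D(9) = 144.3 × 9^0.523 = 144.3 × 3.156 = 455.3 μm

D(9) = 455 μm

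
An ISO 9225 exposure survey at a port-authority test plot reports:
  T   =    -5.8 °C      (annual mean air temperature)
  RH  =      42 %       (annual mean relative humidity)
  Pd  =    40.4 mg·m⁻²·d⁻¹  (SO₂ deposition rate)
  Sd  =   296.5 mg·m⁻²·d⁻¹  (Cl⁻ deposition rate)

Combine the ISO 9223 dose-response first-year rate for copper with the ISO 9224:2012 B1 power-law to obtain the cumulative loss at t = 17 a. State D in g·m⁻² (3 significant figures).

copper: temperature factor f = +0.126·(-15.8) = -1.9908
  Pd branch = 0.0053·Pd^0.26·e^(0.059·RH+f) = 0.02257 μm/a
  Sd branch = 0.01025·Sd^0.27·e^(0.036·RH+0.049·T) = 0.1627 μm/a
  sum: 0.02257 + 0.1627 → r_corr = 0.1853 μm/a
Power-law: D(17) = r_corr · 17^0.667
  D(17) = 0.1853 × 17^0.667 = 0.1853 × 6.618 = 1.226 μm
  Mass loss = 1.226 μm × 8.96 g/cm³ = 10.99 g·m⁻²

D(17) = 11.0 g·m⁻²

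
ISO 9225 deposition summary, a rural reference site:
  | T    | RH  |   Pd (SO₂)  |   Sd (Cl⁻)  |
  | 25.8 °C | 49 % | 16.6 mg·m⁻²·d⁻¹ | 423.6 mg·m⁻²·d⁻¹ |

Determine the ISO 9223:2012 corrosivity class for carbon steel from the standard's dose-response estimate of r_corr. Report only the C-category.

C4

carbon steel: f(T) = -0.054·(T−10) [T>10 °C] = -0.8532
  Pd branch = 1.77·Pd^0.52·e^(0.02·RH+f) = 8.66 μm/a
  Cl⁻ term: 0.102·423.6^0.62·exp(0.033·49+0.04·25.8) = 61.34
  r_corr = 8.66 + 61.34 = 70 μm/a
ISO 9223 Table 2 (carbon steel): 50 < 70 ≤ 80 μm/a ⇒ C4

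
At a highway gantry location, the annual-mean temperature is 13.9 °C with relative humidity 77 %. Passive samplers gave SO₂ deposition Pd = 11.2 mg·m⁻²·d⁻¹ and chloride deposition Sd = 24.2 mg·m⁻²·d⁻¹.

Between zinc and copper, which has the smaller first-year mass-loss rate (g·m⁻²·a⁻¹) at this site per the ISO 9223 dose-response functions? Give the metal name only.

zinc: f(T) = -0.071·(T−10) [T>10 °C] = -0.2769
  SO₂ term: 0.0129·11.2^0.44·exp(0.046·77-0.2769) = 0.9778
  Cl⁻ term: 0.0175·24.2^0.57·exp(0.008·77+0.085·13.9) = 0.6493
  sum: 0.9778 + 0.6493 → r_corr = 1.627 μm/a
  mass loss = 1.627 μm/a × 7.14 g/cm³ = 11.62 g·m⁻²·a⁻¹
copper: temperature factor f = -0.080·(3.9) = -0.3120
  Pd branch = 0.0053·Pd^0.26·e^(0.059·RH+f) = 0.6832 μm/a
  Cl⁻ term: 0.01025·24.2^0.27·exp(0.036·77+0.049·13.9) = 0.7656
  sum: 0.6832 + 0.7656 → r_corr = 1.449 μm/a
  mass loss = 1.449 μm/a × 8.96 g/cm³ = 12.98 g·m⁻²·a⁻¹
Ordering by g·m⁻²·a⁻¹: copper (13) > zinc (11.6)

zinc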